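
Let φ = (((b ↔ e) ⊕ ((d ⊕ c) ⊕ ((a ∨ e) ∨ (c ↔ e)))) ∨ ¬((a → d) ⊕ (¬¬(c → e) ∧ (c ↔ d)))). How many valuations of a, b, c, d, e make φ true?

22

a | b | c | d | e | φ
- | - | - | - | - | -
1 | 1 | 1 | 1 | 1 | 1
1 | 1 | 1 | 1 | 0 | 1
1 | 1 | 1 | 0 | 1 | 1
1 | 1 | 1 | 0 | 0 | 1
1 | 1 | 0 | 1 | 1 | 1
1 | 1 | 0 | 1 | 0 | 0
1 | 1 | 0 | 0 | 1 | 0
1 | 1 | 0 | 0 | 0 | 1
1 | 0 | 1 | 1 | 1 | 1
1 | 0 | 1 | 1 | 0 | 0
1 | 0 | 1 | 0 | 1 | 1
1 | 0 | 1 | 0 | 0 | 1
1 | 0 | 0 | 1 | 1 | 0
1 | 0 | 0 | 1 | 0 | 1
1 | 0 | 0 | 0 | 1 | 1
1 | 0 | 0 | 0 | 0 | 0
0 | 1 | 1 | 1 | 1 | 1
0 | 1 | 1 | 1 | 0 | 0
0 | 1 | 1 | 0 | 1 | 1
0 | 1 | 1 | 0 | 0 | 1
0 | 1 | 0 | 1 | 1 | 1
0 | 1 | 0 | 1 | 0 | 0
0 | 1 | 0 | 0 | 1 | 1
0 | 1 | 0 | 0 | 0 | 1
0 | 0 | 1 | 1 | 1 | 1
0 | 0 | 1 | 1 | 0 | 1
0 | 0 | 1 | 0 | 1 | 0
0 | 0 | 1 | 0 | 0 | 0
0 | 0 | 0 | 1 | 1 | 0
0 | 0 | 0 | 1 | 0 | 1
0 | 0 | 0 | 0 | 1 | 1
0 | 0 | 0 | 0 | 0 | 1
The formula is true on 22 of the 32 rows.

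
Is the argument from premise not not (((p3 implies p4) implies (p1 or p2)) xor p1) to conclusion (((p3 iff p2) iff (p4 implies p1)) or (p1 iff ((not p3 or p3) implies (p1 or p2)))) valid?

p1 | p2 | p3 | p4 | φ | ψ
-- | -- | -- | -- | - | -
0  | 0  | 0  | 0  | 0 | 1
0  | 0  | 0  | 1  | 0 | 1
0  | 0  | 1  | 0  | 1 | 1
0  | 0  | 1  | 1  | 0 | 1
0  | 1  | 0  | 0  | 1 | 0
0  | 1  | 0  | 1  | 1 | 1
0  | 1  | 1  | 0  | 1 | 1
0  | 1  | 1  | 1  | 1 | 0
1  | 0  | 0  | 0  | 0 | 1
1  | 0  | 0  | 1  | 0 | 1
1  | 0  | 1  | 0  | 0 | 1
1  | 0  | 1  | 1  | 0 | 1
1  | 1  | 0  | 0  | 0 | 1
1  | 1  | 0  | 1  | 0 | 1
1  | 1  | 1  | 0  | 0 | 1
1  | 1  | 1  | 1  | 0 | 1
At p1=0, p2=1, p3=0, p4=0 we have φ true but ψ false, so φ does not entail ψ.

no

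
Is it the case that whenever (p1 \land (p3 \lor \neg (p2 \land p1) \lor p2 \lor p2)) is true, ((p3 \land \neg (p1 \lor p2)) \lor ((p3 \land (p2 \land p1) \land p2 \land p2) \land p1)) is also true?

no

p1  p2  p3  |  φ  ψ
F   F   F   |  F  F
F   F   T   |  F  T
F   T   F   |  F  F
F   T   T   |  F  F
T   F   F   |  T  F
T   F   T   |  T  F
T   T   F   |  T  F
T   T   T   |  T  T
At p1=T, p2=F, p3=F we have φ true but ψ false, so φ does not entail ψ.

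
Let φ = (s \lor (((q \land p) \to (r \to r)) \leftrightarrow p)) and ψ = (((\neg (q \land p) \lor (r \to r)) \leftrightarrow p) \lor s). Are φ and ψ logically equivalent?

  p   |   q   |   r   |   s   |   φ   |   ψ  
----- | ----- | ----- | ----- | ----- | -----
 True |  True |  True |  True |  True |  True
 True |  True |  True | False |  True |  True
 True |  True | False |  True |  True |  True
 True |  True | False | False |  True |  True
 True | False |  True |  True |  True |  True
 True | False |  True | False |  True |  True
 True | False | False |  True |  True |  True
 True | False | False | False |  True |  True
False |  True |  True |  True |  True |  True
False |  True |  True | False | False | False
False |  True | False |  True |  True |  True
False |  True | False | False | False | False
False | False |  True |  True |  True |  True
False | False |  True | False | False | False
False | False | False |  True |  True |  True
False | False | False | False | False | False
The columns for φ and ψ agree on every row, so they are logically equivalent.

equivalent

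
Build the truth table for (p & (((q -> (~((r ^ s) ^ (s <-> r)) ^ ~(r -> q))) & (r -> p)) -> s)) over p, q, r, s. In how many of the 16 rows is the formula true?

p | q | r | s | (r ^ s) | (s <-> r) | ((r ^ s) ^ (s <-> r)) | ~((r ^ s) ^ (s <-> r)) | (r -> q) | ~(r -> q) | (r -> p) | φ
- | - | - | - | ------- | --------- | --------------------- | ---------------------- | -------- | --------- | -------- | -
T | T | T | T |    F    |     T     |           T           |           F            |    T     |     F     |    T     | T
T | T | T | F |    T    |     F     |           T           |           F            |    T     |     F     |    T     | T
T | T | F | T |    T    |     F     |           T           |           F            |    T     |     F     |    T     | T
T | T | F | F |    F    |     T     |           T           |           F            |    T     |     F     |    T     | T
T | F | T | T |    F    |     T     |           T           |           F            |    F     |     T     |    T     | T
T | F | T | F |    T    |     F     |           T           |           F            |    F     |     T     |    T     | F
T | F | F | T |    T    |     F     |           T           |           F            |    T     |     F     |    T     | T
T | F | F | F |    F    |     T     |           T           |           F            |    T     |     F     |    T     | F
F | T | T | T |    F    |     T     |           T           |           F            |    T     |     F     |    F     | F
F | T | T | F |    T    |     F     |           T           |           F            |    T     |     F     |    F     | F
F | T | F | T |    T    |     F     |           T           |           F            |    T     |     F     |    T     | F
F | T | F | F |    F    |     T     |           T           |           F            |    T     |     F     |    T     | F
F | F | T | T |    F    |     T     |           T           |           F            |    F     |     T     |    F     | F
F | F | T | F |    T    |     F     |           T           |           F            |    F     |     T     |    F     | F
F | F | F | T |    T    |     F     |           T           |           F            |    T     |     F     |    T     | F
F | F | F | F |    F    |     T     |           T           |           F            |    T     |     F     |    T     | F
The formula is true on 6 of the 16 rows.

6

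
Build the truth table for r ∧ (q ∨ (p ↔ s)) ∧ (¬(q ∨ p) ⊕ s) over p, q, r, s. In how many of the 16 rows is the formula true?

p | q | r | s || (p ↔ s) | (q ∨ (p ↔ s)) | (q ∨ p) | ¬(q ∨ p) | (¬(q ∨ p) ⊕ s) | φ
F | F | F | F ||    T    |       T       |    F    |    T     |       T        | F
F | F | F | T ||    F    |       F       |    F    |    T     |       F        | F
F | F | T | F ||    T    |       T       |    F    |    T     |       T        | T
F | F | T | T ||    F    |       F       |    F    |    T     |       F        | F
F | T | F | F ||    T    |       T       |    T    |    F     |       F        | F
F | T | F | T ||    F    |       T       |    T    |    F     |       T        | F
F | T | T | F ||    T    |       T       |    T    |    F     |       F        | F
F | T | T | T ||    F    |       T       |    T    |    F     |       T        | T
T | F | F | F ||    F    |       F       |    T    |    F     |       F        | F
T | F | F | T ||    T    |       T       |    T    |    F     |       T        | F
T | F | T | F ||    F    |       F       |    T    |    F     |       F        | F
T | F | T | T ||    T    |       T       |    T    |    F     |       T        | T
T | T | F | F ||    F    |       T       |    T    |    F     |       F        | F
T | T | F | T ||    T    |       T       |    T    |    F     |       T        | F
T | T | T | F ||    F    |       T       |    T    |    F     |       F        | F
T | T | T | T ||    T    |       T       |    T    |    F     |       T        | T
The formula is true on 4 of the 16 rows.

4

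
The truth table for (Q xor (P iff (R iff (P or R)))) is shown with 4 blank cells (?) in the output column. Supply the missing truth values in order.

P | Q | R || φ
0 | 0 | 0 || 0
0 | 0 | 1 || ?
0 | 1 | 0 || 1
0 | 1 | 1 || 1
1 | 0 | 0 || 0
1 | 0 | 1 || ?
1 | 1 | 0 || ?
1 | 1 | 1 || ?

Row P=0, Q=0, R=1: (P iff (R iff (P or R))) = 0, so the formula = 0.
Row P=1, Q=0, R=1: (P iff (R iff (P or R))) = 1, so the formula = 1.
Row P=1, Q=1, R=0: (P iff (R iff (P or R))) = 0, so the formula = 1.
Row P=1, Q=1, R=1: (P iff (R iff (P or R))) = 1, so the formula = 0.

0, 1, 1, 0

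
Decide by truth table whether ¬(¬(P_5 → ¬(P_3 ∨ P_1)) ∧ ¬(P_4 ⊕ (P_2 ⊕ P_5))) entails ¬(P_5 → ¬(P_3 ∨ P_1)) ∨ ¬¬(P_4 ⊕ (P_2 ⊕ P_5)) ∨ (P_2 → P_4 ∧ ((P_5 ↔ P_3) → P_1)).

no

 P_1  |  P_2  |  P_3  |  P_4  |  P_5  |   φ   |   ψ  
----- | ----- | ----- | ----- | ----- | ----- | -----
False | False | False | False | False |  True |  True
False | False | False | False |  True |  True |  True
False | False | False |  True | False |  True |  True
False | False | False |  True |  True |  True |  True
False | False |  True | False | False |  True |  True
False | False |  True | False |  True |  True |  True
False | False |  True |  True | False |  True |  True
False | False |  True |  True |  True | False |  True
False |  True | False | False | False |  True |  True
False |  True | False | False |  True |  True | False
False |  True | False |  True | False |  True | False
False |  True | False |  True |  True |  True |  True
False |  True |  True | False | False |  True |  True
False |  True |  True | False |  True | False |  True
False |  True |  True |  True | False |  True |  True
False |  True |  True |  True |  True |  True |  True
 True | False | False | False | False |  True |  True
 True | False | False | False |  True |  True |  True
 True | False | False |  True | False |  True |  True
 True | False | False |  True |  True | False |  True
 True | False |  True | False | False |  True |  True
 True | False |  True | False |  True |  True |  True
 True | False |  True |  True | False |  True |  True
 True | False |  True |  True |  True | False |  True
 True |  True | False | False | False |  True |  True
 True |  True | False | False |  True | False |  True
 True |  True | False |  True | False |  True |  True
 True |  True | False |  True |  True |  True |  True
 True |  True |  True | False | False |  True |  True
 True |  True |  True | False |  True | False |  True
 True |  True |  True |  True | False |  True |  True
 True |  True |  True |  True |  True |  True |  True
At P_1=False, P_2=True, P_3=False, P_4=False, P_5=True we have φ true but ψ false, so φ does not entail ψ.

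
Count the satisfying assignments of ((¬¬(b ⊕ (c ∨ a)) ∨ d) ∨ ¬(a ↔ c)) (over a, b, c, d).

a | b | c | d || (c ∨ a) | (b ⊕ (c ∨ a)) | ¬(b ⊕ (c ∨ a)) | ¬¬(b ⊕ (c ∨ a)) | (¬¬(b ⊕ (c ∨ a)) ∨ d) | (a ↔ c) | ¬(a ↔ c) | φ
F | F | F | F ||    F    |       F       |       T        |        F        |           F           |    T    |    F     | F
F | F | F | T ||    F    |       F       |       T        |        F        |           T           |    T    |    F     | T
F | F | T | F ||    T    |       T       |       F        |        T        |           T           |    F    |    T     | T
F | F | T | T ||    T    |       T       |       F        |        T        |           T           |    F    |    T     | T
F | T | F | F ||    F    |       T       |       F        |        T        |           T           |    T    |    F     | T
F | T | F | T ||    F    |       T       |       F        |        T        |           T           |    T    |    F     | T
F | T | T | F ||    T    |       F       |       T        |        F        |           F           |    F    |    T     | T
F | T | T | T ||    T    |       F       |       T        |        F        |           T           |    F    |    T     | T
T | F | F | F ||    T    |       T       |       F        |        T        |           T           |    F    |    T     | T
T | F | F | T ||    T    |       T       |       F        |        T        |           T           |    F    |    T     | T
T | F | T | F ||    T    |       T       |       F        |        T        |           T           |    T    |    F     | T
T | F | T | T ||    T    |       T       |       F        |        T        |           T           |    T    |    F     | T
T | T | F | F ||    T    |       F       |       T        |        F        |           F           |    F    |    T     | T
T | T | F | T ||    T    |       F       |       T        |        F        |           T           |    F    |    T     | T
T | T | T | F ||    T    |       F       |       T        |        F        |           F           |    T    |    F     | F
T | T | T | T ||    T    |       F       |       T        |        F        |           T           |    T    |    F     | T
The formula is true on 14 of the 16 rows.

14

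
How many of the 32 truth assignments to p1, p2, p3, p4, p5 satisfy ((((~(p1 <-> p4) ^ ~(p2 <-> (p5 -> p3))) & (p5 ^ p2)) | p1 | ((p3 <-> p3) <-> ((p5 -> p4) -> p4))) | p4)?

p1 | p2 | p3 | p4 | p5 || φ
T  | T  | T  | T  | T  || T
T  | T  | T  | T  | F  || T
T  | T  | T  | F  | T  || T
T  | T  | T  | F  | F  || T
T  | T  | F  | T  | T  || T
T  | T  | F  | T  | F  || T
T  | T  | F  | F  | T  || T
T  | T  | F  | F  | F  || T
T  | F  | T  | T  | T  || T
T  | F  | T  | T  | F  || T
T  | F  | T  | F  | T  || T
T  | F  | T  | F  | F  || T
T  | F  | F  | T  | T  || T
T  | F  | F  | T  | F  || T
T  | F  | F  | F  | T  || T
T  | F  | F  | F  | F  || T
F  | T  | T  | T  | T  || T
F  | T  | T  | T  | F  || T
F  | T  | T  | F  | T  || T
F  | T  | T  | F  | F  || F
F  | T  | F  | T  | T  || T
F  | T  | F  | T  | F  || T
F  | T  | F  | F  | T  || T
F  | T  | F  | F  | F  || F
F  | F  | T  | T  | T  || T
F  | F  | T  | T  | F  || T
F  | F  | T  | F  | T  || T
F  | F  | T  | F  | F  || F
F  | F  | F  | T  | T  || T
F  | F  | F  | T  | F  || T
F  | F  | F  | F  | T  || T
F  | F  | F  | F  | F  || F
The formula is true on 28 of the 32 rows.

28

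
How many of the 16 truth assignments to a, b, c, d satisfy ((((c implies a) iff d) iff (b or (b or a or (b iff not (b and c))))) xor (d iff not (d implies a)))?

12

a | b | c | d || (c implies a) | ((c implies a) iff d) | (b and c) | not (b and c) | (b iff not (b and c)) | (d implies a) | not (d implies a) | (d iff not (d implies a)) | φ
T | T | T | T ||       T       |           T           |     T     |       F       |           F           |       T       |         F         |             F             | T
T | T | T | F ||       T       |           F           |     T     |       F       |           F           |       T       |         F         |             T             | T
T | T | F | T ||       T       |           T           |     F     |       T       |           T           |       T       |         F         |             F             | T
T | T | F | F ||       T       |           F           |     F     |       T       |           T           |       T       |         F         |             T             | T
T | F | T | T ||       T       |           T           |     F     |       T       |           F           |       T       |         F         |             F             | T
T | F | T | F ||       T       |           F           |     F     |       T       |           F           |       T       |         F         |             T             | T
T | F | F | T ||       T       |           T           |     F     |       T       |           F           |       T       |         F         |             F             | T
T | F | F | F ||       T       |           F           |     F     |       T       |           F           |       T       |         F         |             T             | T
F | T | T | T ||       F       |           F           |     T     |       F       |           F           |       F       |         T         |             T             | T
F | T | T | F ||       F       |           T           |     T     |       F       |           F           |       T       |         F         |             T             | F
F | T | F | T ||       T       |           T           |     F     |       T       |           T           |       F       |         T         |             T             | F
F | T | F | F ||       T       |           F           |     F     |       T       |           T           |       T       |         F         |             T             | T
F | F | T | T ||       F       |           F           |     F     |       T       |           F           |       F       |         T         |             T             | F
F | F | T | F ||       F       |           T           |     F     |       T       |           F           |       T       |         F         |             T             | T
F | F | F | T ||       T       |           T           |     F     |       T       |           F           |       F       |         T         |             T             | T
F | F | F | F ||       T       |           F           |     F     |       T       |           F           |       T       |         F         |             T             | F
The formula is true on 12 of the 16 rows.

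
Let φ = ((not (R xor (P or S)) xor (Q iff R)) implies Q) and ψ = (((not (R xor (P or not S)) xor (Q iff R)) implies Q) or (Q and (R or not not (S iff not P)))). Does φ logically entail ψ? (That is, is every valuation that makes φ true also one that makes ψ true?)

P | Q | R | S | φ | ψ
- | - | - | - | - | -
T | T | T | T | T | T
T | T | T | F | T | T
T | T | F | T | T | T
T | T | F | F | T | T
T | F | T | T | F | F
T | F | T | F | F | F
T | F | F | T | F | F
T | F | F | F | F | F
F | T | T | T | T | T
F | T | T | F | T | T
F | T | F | T | T | T
F | T | F | F | T | T
F | F | T | T | F | T
F | F | T | F | T | F
F | F | F | T | F | T
F | F | F | F | T | F
At P=F, Q=F, R=T, S=F we have φ true but ψ false, so φ does not entail ψ.

no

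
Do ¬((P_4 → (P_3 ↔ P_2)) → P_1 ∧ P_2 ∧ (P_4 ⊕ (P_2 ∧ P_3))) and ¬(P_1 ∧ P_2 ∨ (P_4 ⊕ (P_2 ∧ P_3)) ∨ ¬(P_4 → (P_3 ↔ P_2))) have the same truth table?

P_1 | P_2 | P_3 | P_4 | φ | ψ
--- | --- | --- | --- | - | -
 F  |  F  |  F  |  F  | T | T
 F  |  F  |  F  |  T  | T | F
 F  |  F  |  T  |  F  | T | T
 F  |  F  |  T  |  T  | F | F
 F  |  T  |  F  |  F  | T | T
 F  |  T  |  F  |  T  | F | F
 F  |  T  |  T  |  F  | T | F
 F  |  T  |  T  |  T  | T | T
 T  |  F  |  F  |  F  | T | T
 T  |  F  |  F  |  T  | T | F
 T  |  F  |  T  |  F  | T | T
 T  |  F  |  T  |  T  | F | F
 T  |  T  |  F  |  F  | T | F
 T  |  T  |  F  |  T  | F | F
 T  |  T  |  T  |  F  | F | F
 T  |  T  |  T  |  T  | T | F
The columns differ at P_1=F, P_2=F, P_3=F, P_4=T (φ=T, ψ=F), so they are not equivalent.

not equivalent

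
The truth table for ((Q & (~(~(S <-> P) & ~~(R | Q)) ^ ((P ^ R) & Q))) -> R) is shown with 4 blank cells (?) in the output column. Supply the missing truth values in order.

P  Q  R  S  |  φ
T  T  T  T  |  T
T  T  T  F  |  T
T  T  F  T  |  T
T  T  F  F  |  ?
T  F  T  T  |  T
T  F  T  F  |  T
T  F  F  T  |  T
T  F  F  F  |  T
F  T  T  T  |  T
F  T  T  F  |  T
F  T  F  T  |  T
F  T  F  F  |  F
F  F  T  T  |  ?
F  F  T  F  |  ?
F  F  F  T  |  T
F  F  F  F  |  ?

Row P=T, Q=T, R=F, S=F: (Q & (~(~(S <-> P) & ~~(R | Q)) ^ ((P ^ R) & Q))) = T, so the formula = F.
Row P=F, Q=F, R=T, S=T: (Q & (~(~(S <-> P) & ~~(R | Q)) ^ ((P ^ R) & Q))) = F, so the formula = T.
Row P=F, Q=F, R=T, S=F: (Q & (~(~(S <-> P) & ~~(R | Q)) ^ ((P ^ R) & Q))) = F, so the formula = T.
Row P=F, Q=F, R=F, S=F: (Q & (~(~(S <-> P) & ~~(R | Q)) ^ ((P ^ R) & Q))) = F, so the formula = T.

F, T, T, T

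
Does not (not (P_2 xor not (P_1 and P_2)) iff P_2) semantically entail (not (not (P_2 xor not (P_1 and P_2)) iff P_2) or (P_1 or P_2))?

P_1 | P_2 || φ | ψ
 0  |  0  || 0 | 0
 0  |  1  || 0 | 1
 1  |  0  || 0 | 1
 1  |  1  || 1 | 1
In every row where φ is true, ψ is also true, so φ ⊨ ψ.

yes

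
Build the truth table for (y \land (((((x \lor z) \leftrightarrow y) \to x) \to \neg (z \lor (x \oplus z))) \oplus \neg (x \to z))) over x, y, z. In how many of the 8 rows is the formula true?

3

  x   |   y   |   z   | (x \lor z) | (x \oplus z) | (z \lor (x \oplus z)) | \neg (z \lor (x \oplus z)) | (x \to z) | \neg (x \to z) |   φ  
----- | ----- | ----- | ---------- | ------------ | --------------------- | -------------------------- | --------- | -------------- | -----
 True |  True |  True |    True    |    False     |          True         |           False            |    True   |     False      | False
 True |  True | False |    True    |     True     |          True         |           False            |   False   |      True      |  True
 True | False |  True |    True    |    False     |          True         |           False            |    True   |     False      | False
 True | False | False |    True    |     True     |          True         |           False            |   False   |      True      | False
False |  True |  True |    True    |     True     |          True         |           False            |    True   |     False      |  True
False |  True | False |   False    |    False     |         False         |            True            |    True   |     False      |  True
False | False |  True |    True    |     True     |          True         |           False            |    True   |     False      | False
False | False | False |   False    |    False     |         False         |            True            |    True   |     False      | False
The formula is true on 3 of the 8 rows.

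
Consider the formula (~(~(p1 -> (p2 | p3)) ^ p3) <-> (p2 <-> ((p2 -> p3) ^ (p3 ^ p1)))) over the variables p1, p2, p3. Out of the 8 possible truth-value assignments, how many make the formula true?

3

  p1  |   p2  |   p3  |   φ  
----- | ----- | ----- | -----
 True |  True |  True | False
 True |  True | False |  True
 True | False |  True |  True
 True | False | False | False
False |  True |  True |  True
False |  True | False | False
False | False |  True | False
False | False | False | False
The formula is true on 3 of the 8 rows.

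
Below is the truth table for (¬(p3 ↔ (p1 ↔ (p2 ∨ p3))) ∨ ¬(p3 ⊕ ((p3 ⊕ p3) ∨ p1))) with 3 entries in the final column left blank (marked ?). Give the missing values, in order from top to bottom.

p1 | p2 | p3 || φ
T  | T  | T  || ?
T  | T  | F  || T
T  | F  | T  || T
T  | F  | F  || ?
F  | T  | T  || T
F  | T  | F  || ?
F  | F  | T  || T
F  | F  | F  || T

Row p1=T, p2=T, p3=T: ¬(p3 ↔ (p1 ↔ (p2 ∨ p3))) = F, ¬(p3 ⊕ ((p3 ⊕ p3) ∨ p1)) = T, so the formula = T.
Row p1=T, p2=F, p3=F: ¬(p3 ↔ (p1 ↔ (p2 ∨ p3))) = F, ¬(p3 ⊕ ((p3 ⊕ p3) ∨ p1)) = F, so the formula = F.
Row p1=F, p2=T, p3=F: ¬(p3 ↔ (p1 ↔ (p2 ∨ p3))) = F, ¬(p3 ⊕ ((p3 ⊕ p3) ∨ p1)) = T, so the formula = T.

T, F, T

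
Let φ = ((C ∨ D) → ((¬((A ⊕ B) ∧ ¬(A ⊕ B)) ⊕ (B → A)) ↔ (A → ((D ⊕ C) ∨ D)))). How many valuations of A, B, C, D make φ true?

7

A | B | C | D | (C ∨ D) | (A ⊕ B) | ¬(A ⊕ B) | ((A ⊕ B) ∧ ¬(A ⊕ B)) | ¬((A ⊕ B) ∧ ¬(A ⊕ B)) | (B → A) | (D ⊕ C) | ((D ⊕ C) ∨ D) | (A → ((D ⊕ C) ∨ D)) | φ
- | - | - | - | ------- | ------- | -------- | -------------------- | --------------------- | ------- | ------- | ------------- | ------------------- | -
T | T | T | T |    T    |    F    |    T     |          F           |           T           |    T    |    F    |       T       |          T          | F
T | T | T | F |    T    |    F    |    T     |          F           |           T           |    T    |    T    |       T       |          T          | F
T | T | F | T |    T    |    F    |    T     |          F           |           T           |    T    |    T    |       T       |          T          | F
T | T | F | F |    F    |    F    |    T     |          F           |           T           |    T    |    F    |       F       |          F          | T
T | F | T | T |    T    |    T    |    F     |          F           |           T           |    T    |    F    |       T       |          T          | F
T | F | T | F |    T    |    T    |    F     |          F           |           T           |    T    |    T    |       T       |          T          | F
T | F | F | T |    T    |    T    |    F     |          F           |           T           |    T    |    T    |       T       |          T          | F
T | F | F | F |    F    |    T    |    F     |          F           |           T           |    T    |    F    |       F       |          F          | T
F | T | T | T |    T    |    T    |    F     |          F           |           T           |    F    |    F    |       T       |          T          | T
F | T | T | F |    T    |    T    |    F     |          F           |           T           |    F    |    T    |       T       |          T          | T
F | T | F | T |    T    |    T    |    F     |          F           |           T           |    F    |    T    |       T       |          T          | T
F | T | F | F |    F    |    T    |    F     |          F           |           T           |    F    |    F    |       F       |          T          | T
F | F | T | T |    T    |    F    |    T     |          F           |           T           |    T    |    F    |       T       |          T          | F
F | F | T | F |    T    |    F    |    T     |          F           |           T           |    T    |    T    |       T       |          T          | F
F | F | F | T |    T    |    F    |    T     |          F           |           T           |    T    |    T    |       T       |          T          | F
F | F | F | F |    F    |    F    |    T     |          F           |           T           |    T    |    F    |       F       |          T          | T
The formula is true on 7 of the 16 rows.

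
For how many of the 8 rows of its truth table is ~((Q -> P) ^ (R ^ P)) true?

P | Q | R | (Q -> P) | (R ^ P) | ((Q -> P) ^ (R ^ P)) | ~((Q -> P) ^ (R ^ P))
- | - | - | -------- | ------- | -------------------- | ---------------------
0 | 0 | 0 |    1     |    0    |          1           |           0          
0 | 0 | 1 |    1     |    1    |          0           |           1          
0 | 1 | 0 |    0     |    0    |          0           |           1          
0 | 1 | 1 |    0     |    1    |          1           |           0          
1 | 0 | 0 |    1     |    1    |          0           |           1          
1 | 0 | 1 |    1     |    0    |          1           |           0          
1 | 1 | 0 |    1     |    1    |          0           |           1          
1 | 1 | 1 |    1     |    0    |          1           |           0          
The formula is true on 4 of the 8 rows.

4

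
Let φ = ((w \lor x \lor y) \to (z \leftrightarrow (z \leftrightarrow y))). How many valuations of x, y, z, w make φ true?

10

x  y  z  w  |  φ
1  1  1  1  |  1
1  1  1  0  |  1
1  1  0  1  |  1
1  1  0  0  |  1
1  0  1  1  |  0
1  0  1  0  |  0
1  0  0  1  |  0
1  0  0  0  |  0
0  1  1  1  |  1
0  1  1  0  |  1
0  1  0  1  |  1
0  1  0  0  |  1
0  0  1  1  |  0
0  0  1  0  |  1
0  0  0  1  |  0
0  0  0  0  |  1
The formula is true on 10 of the 16 rows.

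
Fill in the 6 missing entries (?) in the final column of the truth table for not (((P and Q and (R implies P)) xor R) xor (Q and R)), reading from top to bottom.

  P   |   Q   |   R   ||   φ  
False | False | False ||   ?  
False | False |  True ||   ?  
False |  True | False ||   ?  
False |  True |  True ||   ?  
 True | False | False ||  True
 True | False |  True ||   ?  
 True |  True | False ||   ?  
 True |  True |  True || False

True, False, True, True, False, False

Row P=False, Q=False, R=False: ((P and Q and (R implies P)) xor R) = False, (Q and R) = False, (((P and Q and (R implies P)) xor R) xor (Q and R)) = False, so the formula = True.
Row P=False, Q=False, R=True: ((P and Q and (R implies P)) xor R) = True, (Q and R) = False, (((P and Q and (R implies P)) xor R) xor (Q and R)) = True, so the formula = False.
Row P=False, Q=True, R=False: ((P and Q and (R implies P)) xor R) = False, (Q and R) = False, (((P and Q and (R implies P)) xor R) xor (Q and R)) = False, so the formula = True.
Row P=False, Q=True, R=True: ((P and Q and (R implies P)) xor R) = True, (Q and R) = True, (((P and Q and (R implies P)) xor R) xor (Q and R)) = False, so the formula = True.
Row P=True, Q=False, R=True: ((P and Q and (R implies P)) xor R) = True, (Q and R) = False, (((P and Q and (R implies P)) xor R) xor (Q and R)) = True, so the formula = False.
Row P=True, Q=True, R=False: ((P and Q and (R implies P)) xor R) = True, (Q and R) = False, (((P and Q and (R implies P)) xor R) xor (Q and R)) = True, so the formula = False.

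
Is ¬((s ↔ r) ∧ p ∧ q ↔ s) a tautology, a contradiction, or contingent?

p | q | r | s || (s ↔ r) | (p ∧ q) | ((s ↔ r) ∧ (p ∧ q)) | (((s ↔ r) ∧ (p ∧ q)) ↔ s) | ¬(((s ↔ r) ∧ (p ∧ q)) ↔ s)
0 | 0 | 0 | 0 ||    1    |    0    |          0          |             1             |             0             
0 | 0 | 0 | 1 ||    0    |    0    |          0          |             0             |             1             
0 | 0 | 1 | 0 ||    0    |    0    |          0          |             1             |             0             
0 | 0 | 1 | 1 ||    1    |    0    |          0          |             0             |             1             
0 | 1 | 0 | 0 ||    1    |    0    |          0          |             1             |             0             
0 | 1 | 0 | 1 ||    0    |    0    |          0          |             0             |             1             
0 | 1 | 1 | 0 ||    0    |    0    |          0          |             1             |             0             
0 | 1 | 1 | 1 ||    1    |    0    |          0          |             0             |             1             
1 | 0 | 0 | 0 ||    1    |    0    |          0          |             1             |             0             
1 | 0 | 0 | 1 ||    0    |    0    |          0          |             0             |             1             
1 | 0 | 1 | 0 ||    0    |    0    |          0          |             1             |             0             
1 | 0 | 1 | 1 ||    1    |    0    |          0          |             0             |             1             
1 | 1 | 0 | 0 ||    1    |    1    |          1          |             0             |             1             
1 | 1 | 0 | 1 ||    0    |    1    |          0          |             0             |             1             
1 | 1 | 1 | 0 ||    0    |    1    |          0          |             1             |             0             
1 | 1 | 1 | 1 ||    1    |    1    |          1          |             1             |             0             
8 of 16 rows are 1, so the formula is contingent.

contingent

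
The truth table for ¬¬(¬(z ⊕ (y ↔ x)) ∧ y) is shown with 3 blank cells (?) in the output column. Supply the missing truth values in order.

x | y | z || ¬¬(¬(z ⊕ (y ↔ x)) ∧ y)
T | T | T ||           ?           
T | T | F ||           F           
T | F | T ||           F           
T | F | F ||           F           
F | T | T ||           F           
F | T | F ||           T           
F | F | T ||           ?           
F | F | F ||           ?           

T, F, F

Row x=T, y=T, z=T: (¬(z ⊕ (y ↔ x)) ∧ y) = T, ¬(¬(z ⊕ (y ↔ x)) ∧ y) = F, so ¬¬(¬(z ⊕ (y ↔ x)) ∧ y) = T.
Row x=F, y=F, z=T: (¬(z ⊕ (y ↔ x)) ∧ y) = F, ¬(¬(z ⊕ (y ↔ x)) ∧ y) = T, so ¬¬(¬(z ⊕ (y ↔ x)) ∧ y) = F.
Row x=F, y=F, z=F: (¬(z ⊕ (y ↔ x)) ∧ y) = F, ¬(¬(z ⊕ (y ↔ x)) ∧ y) = T, so ¬¬(¬(z ⊕ (y ↔ x)) ∧ y) = F.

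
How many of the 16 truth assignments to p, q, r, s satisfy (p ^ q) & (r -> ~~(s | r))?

8

p  q  r  s     (p ^ q)  (s | r)  ~(s | r)  ~~(s | r)  (r -> ~~(s | r))  ((p ^ q) & (r -> ~~(s | r)))
F  F  F  F        F        F        T          F             T                       F              
F  F  F  T        F        T        F          T             T                       F              
F  F  T  F        F        T        F          T             T                       F              
F  F  T  T        F        T        F          T             T                       F              
F  T  F  F        T        F        T          F             T                       T              
F  T  F  T        T        T        F          T             T                       T              
F  T  T  F        T        T        F          T             T                       T              
F  T  T  T        T        T        F          T             T                       T              
T  F  F  F        T        F        T          F             T                       T              
T  F  F  T        T        T        F          T             T                       T              
T  F  T  F        T        T        F          T             T                       T              
T  F  T  T        T        T        F          T             T                       T              
T  T  F  F        F        F        T          F             T                       F              
T  T  F  T        F        T        F          T             T                       F              
T  T  T  F        F        T        F          T             T                       F              
T  T  T  T        F        T        F          T             T                       F              
The formula is true on 8 of the 16 rows.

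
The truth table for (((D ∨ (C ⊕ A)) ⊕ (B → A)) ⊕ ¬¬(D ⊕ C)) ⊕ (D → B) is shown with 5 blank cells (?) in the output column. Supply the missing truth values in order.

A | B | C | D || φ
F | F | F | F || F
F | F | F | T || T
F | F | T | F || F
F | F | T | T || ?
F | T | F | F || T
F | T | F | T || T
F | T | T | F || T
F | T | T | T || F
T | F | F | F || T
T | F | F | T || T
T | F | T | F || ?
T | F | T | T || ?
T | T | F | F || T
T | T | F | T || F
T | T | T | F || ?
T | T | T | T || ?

F, T, F, T, T

Row A=F, B=F, C=T, D=T: (((D ∨ (C ⊕ A)) ⊕ (B → A)) ⊕ ¬¬(D ⊕ C)) = F, (D → B) = F, so the formula = F.
Row A=T, B=F, C=T, D=F: (((D ∨ (C ⊕ A)) ⊕ (B → A)) ⊕ ¬¬(D ⊕ C)) = F, (D → B) = T, so the formula = T.
Row A=T, B=F, C=T, D=T: (((D ∨ (C ⊕ A)) ⊕ (B → A)) ⊕ ¬¬(D ⊕ C)) = F, (D → B) = F, so the formula = F.
Row A=T, B=T, C=T, D=F: (((D ∨ (C ⊕ A)) ⊕ (B → A)) ⊕ ¬¬(D ⊕ C)) = F, (D → B) = T, so the formula = T.
Row A=T, B=T, C=T, D=T: (((D ∨ (C ⊕ A)) ⊕ (B → A)) ⊕ ¬¬(D ⊕ C)) = F, (D → B) = T, so the formula = T.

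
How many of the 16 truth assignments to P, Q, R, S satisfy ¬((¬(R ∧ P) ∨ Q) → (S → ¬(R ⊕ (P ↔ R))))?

4

P | Q | R | S || (R ∧ P) | ¬(R ∧ P) | (¬(R ∧ P) ∨ Q) | (P ↔ R) | (R ⊕ (P ↔ R)) | ¬(R ⊕ (P ↔ R)) | (S → ¬(R ⊕ (P ↔ R))) | φ
F | F | F | F ||    F    |    T     |       T        |    T    |       T       |       F        |          T           | F
F | F | F | T ||    F    |    T     |       T        |    T    |       T       |       F        |          F           | T
F | F | T | F ||    F    |    T     |       T        |    F    |       T       |       F        |          T           | F
F | F | T | T ||    F    |    T     |       T        |    F    |       T       |       F        |          F           | T
F | T | F | F ||    F    |    T     |       T        |    T    |       T       |       F        |          T           | F
F | T | F | T ||    F    |    T     |       T        |    T    |       T       |       F        |          F           | T
F | T | T | F ||    F    |    T     |       T        |    F    |       T       |       F        |          T           | F
F | T | T | T ||    F    |    T     |       T        |    F    |       T       |       F        |          F           | T
T | F | F | F ||    F    |    T     |       T        |    F    |       F       |       T        |          T           | F
T | F | F | T ||    F    |    T     |       T        |    F    |       F       |       T        |          T           | F
T | F | T | F ||    T    |    F     |       F        |    T    |       F       |       T        |          T           | F
T | F | T | T ||    T    |    F     |       F        |    T    |       F       |       T        |          T           | F
T | T | F | F ||    F    |    T     |       T        |    F    |       F       |       T        |          T           | F
T | T | F | T ||    F    |    T     |       T        |    F    |       F       |       T        |          T           | F
T | T | T | F ||    T    |    F     |       T        |    T    |       F       |       T        |          T           | F
T | T | T | T ||    T    |    F     |       T        |    T    |       F       |       T        |          T           | F
The formula is true on 4 of the 16 rows.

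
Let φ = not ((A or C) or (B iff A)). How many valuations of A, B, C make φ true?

A  B  C  |  (A or C)  (B iff A)  ((A or C) or (B iff A))  not ((A or C) or (B iff A))
T  T  T  |     T          T                 T                          F             
T  T  F  |     T          T                 T                          F             
T  F  T  |     T          F                 T                          F             
T  F  F  |     T          F                 T                          F             
F  T  T  |     T          F                 T                          F             
F  T  F  |     F          F                 F                          T             
F  F  T  |     T          T                 T                          F             
F  F  F  |     F          T                 T                          F             
The formula is true on 1 of the 8 rows.

1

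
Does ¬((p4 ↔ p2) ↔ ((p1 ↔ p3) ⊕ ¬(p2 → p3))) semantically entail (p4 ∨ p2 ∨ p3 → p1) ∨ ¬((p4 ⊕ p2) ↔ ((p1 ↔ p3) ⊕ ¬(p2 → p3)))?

  p1  |   p2  |   p3  |   p4  |   φ   |   ψ  
----- | ----- | ----- | ----- | ----- | -----
 True |  True |  True |  True | False |  True
 True |  True |  True | False |  True |  True
 True |  True | False |  True | False |  True
 True |  True | False | False |  True |  True
 True | False |  True |  True |  True |  True
 True | False |  True | False | False |  True
 True | False | False |  True | False |  True
 True | False | False | False |  True |  True
False |  True |  True |  True |  True | False
False |  True |  True | False | False |  True
False |  True | False |  True |  True | False
False |  True | False | False | False |  True
False | False |  True |  True | False |  True
False | False |  True | False |  True | False
False | False | False |  True |  True | False
False | False | False | False | False |  True
At p1=False, p2=True, p3=True, p4=True we have φ true but ψ false, so φ does not entail ψ.

no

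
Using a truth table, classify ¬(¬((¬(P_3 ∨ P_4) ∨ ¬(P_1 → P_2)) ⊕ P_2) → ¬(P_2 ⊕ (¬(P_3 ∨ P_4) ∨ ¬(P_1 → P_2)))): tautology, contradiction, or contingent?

P_1 | P_2 | P_3 | P_4 | (P_3 ∨ P_4) | ¬(P_3 ∨ P_4) | (P_1 → P_2) | ¬(P_1 → P_2) | φ
--- | --- | --- | --- | ----------- | ------------ | ----------- | ------------ | -
 F  |  F  |  F  |  F  |      F      |      T       |      T      |      F       | F
 F  |  F  |  F  |  T  |      T      |      F       |      T      |      F       | F
 F  |  F  |  T  |  F  |      T      |      F       |      T      |      F       | F
 F  |  F  |  T  |  T  |      T      |      F       |      T      |      F       | F
 F  |  T  |  F  |  F  |      F      |      T       |      T      |      F       | F
 F  |  T  |  F  |  T  |      T      |      F       |      T      |      F       | F
 F  |  T  |  T  |  F  |      T      |      F       |      T      |      F       | F
 F  |  T  |  T  |  T  |      T      |      F       |      T      |      F       | F
 T  |  F  |  F  |  F  |      F      |      T       |      F      |      T       | F
 T  |  F  |  F  |  T  |      T      |      F       |      F      |      T       | F
 T  |  F  |  T  |  F  |      T      |      F       |      F      |      T       | F
 T  |  F  |  T  |  T  |      T      |      F       |      F      |      T       | F
 T  |  T  |  F  |  F  |      F      |      T       |      T      |      F       | F
 T  |  T  |  F  |  T  |      T      |      F       |      T      |      F       | F
 T  |  T  |  T  |  F  |      T      |      F       |      T      |      F       | F
 T  |  T  |  T  |  T  |      T      |      F       |      T      |      F       | F
Every row is F, so the formula is a contradiction.

contradiction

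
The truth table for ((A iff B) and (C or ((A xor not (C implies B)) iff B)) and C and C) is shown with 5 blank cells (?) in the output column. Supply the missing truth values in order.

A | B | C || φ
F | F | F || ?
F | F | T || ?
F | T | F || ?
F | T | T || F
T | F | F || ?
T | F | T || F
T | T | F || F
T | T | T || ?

Row A=F, B=F, C=F: (A iff B) = T, (C or ((A xor not (C implies B)) iff B)) = T, so the formula = F.
Row A=F, B=F, C=T: (A iff B) = T, (C or ((A xor not (C implies B)) iff B)) = T, so the formula = T.
Row A=F, B=T, C=F: (A iff B) = F, (C or ((A xor not (C implies B)) iff B)) = F, so the formula = F.
Row A=T, B=F, C=F: (A iff B) = F, (C or ((A xor not (C implies B)) iff B)) = F, so the formula = F.
Row A=T, B=T, C=T: (A iff B) = T, (C or ((A xor not (C implies B)) iff B)) = T, so the formula = T.

F, T, F, F, T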